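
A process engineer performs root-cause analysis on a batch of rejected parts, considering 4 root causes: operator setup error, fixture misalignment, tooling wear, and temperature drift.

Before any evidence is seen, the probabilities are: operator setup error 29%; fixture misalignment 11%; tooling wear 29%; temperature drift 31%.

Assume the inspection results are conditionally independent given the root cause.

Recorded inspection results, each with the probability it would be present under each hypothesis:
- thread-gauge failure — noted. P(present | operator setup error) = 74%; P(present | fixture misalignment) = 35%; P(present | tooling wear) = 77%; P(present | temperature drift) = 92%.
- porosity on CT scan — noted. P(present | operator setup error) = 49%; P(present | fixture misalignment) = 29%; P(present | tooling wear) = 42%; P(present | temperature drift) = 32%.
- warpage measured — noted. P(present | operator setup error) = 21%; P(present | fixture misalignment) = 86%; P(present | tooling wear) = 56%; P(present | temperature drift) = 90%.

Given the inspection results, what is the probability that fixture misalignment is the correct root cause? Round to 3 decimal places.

0.058

By Bayes' rule with conditional independence, the unnormalized weight for each hypothesis is prior × ∏ likelihoods:
  operator setup error: 0.29 × 0.74 × 0.49 × 0.21 = 0.022082
  fixture misalignment: 0.11 × 0.35 × 0.29 × 0.86 = 0.0096019
  tooling wear: 0.29 × 0.77 × 0.42 × 0.56 = 0.05252
  temperature drift: 0.31 × 0.92 × 0.32 × 0.90 = 0.082138
The unnormalized weights sum to 0.16634.
P(fixture misalignment | evidence) = 0.0096019 / 0.16634 ≈ 0.058.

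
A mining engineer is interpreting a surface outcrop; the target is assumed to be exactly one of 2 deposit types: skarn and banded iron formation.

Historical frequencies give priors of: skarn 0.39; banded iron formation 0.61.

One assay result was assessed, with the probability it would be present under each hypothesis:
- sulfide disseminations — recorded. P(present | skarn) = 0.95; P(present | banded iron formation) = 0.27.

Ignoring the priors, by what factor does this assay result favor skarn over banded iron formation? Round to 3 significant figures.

3.52

Likelihood of this assay result under each hypothesis:
  skarn: 0.95
  banded iron formation: 0.27
Bayes factor = 0.95 / 0.27 ≈ 3.52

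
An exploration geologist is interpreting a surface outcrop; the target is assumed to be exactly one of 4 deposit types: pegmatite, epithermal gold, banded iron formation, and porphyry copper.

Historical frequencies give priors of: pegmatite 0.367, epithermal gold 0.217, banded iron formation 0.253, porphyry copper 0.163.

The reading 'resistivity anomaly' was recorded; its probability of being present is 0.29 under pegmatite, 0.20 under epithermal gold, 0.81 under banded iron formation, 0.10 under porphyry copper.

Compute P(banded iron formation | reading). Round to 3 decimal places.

Multiply each prior by the likelihood of the reading:
  pegmatite: 0.367 × 0.29 = 0.10643
  epithermal gold: 0.217 × 0.20 = 0.0434
  banded iron formation: 0.253 × 0.81 = 0.20493
  porphyry copper: 0.163 × 0.10 = 0.0163
Marginal likelihood of the evidence = 0.37106.
P(banded iron formation | evidence) = 0.20493 / 0.37106 ≈ 0.552.

0.552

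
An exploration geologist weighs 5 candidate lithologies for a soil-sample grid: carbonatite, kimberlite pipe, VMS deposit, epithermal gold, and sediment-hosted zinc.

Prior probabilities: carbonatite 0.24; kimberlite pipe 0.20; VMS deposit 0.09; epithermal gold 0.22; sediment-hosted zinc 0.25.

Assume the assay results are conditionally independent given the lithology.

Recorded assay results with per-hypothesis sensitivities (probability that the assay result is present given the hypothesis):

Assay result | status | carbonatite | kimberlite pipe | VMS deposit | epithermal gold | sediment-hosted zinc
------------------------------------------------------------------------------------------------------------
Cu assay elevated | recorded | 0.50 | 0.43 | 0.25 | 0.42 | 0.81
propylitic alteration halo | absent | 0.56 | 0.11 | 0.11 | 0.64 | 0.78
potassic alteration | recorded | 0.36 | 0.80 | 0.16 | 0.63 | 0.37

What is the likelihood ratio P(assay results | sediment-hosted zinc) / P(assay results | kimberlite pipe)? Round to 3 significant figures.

0.215

Take the product of per-assay result likelihoods under each hypothesis (using 1 − P(present | H) for each absent assay result), then divide.
  sediment-hosted zinc: 0.81 × (1 − 0.78) × 0.37 = 0.065934
  kimberlite pipe: 0.43 × (1 − 0.11) × 0.80 = 0.30616
Bayes factor = 0.065934 / 0.30616 ≈ 0.215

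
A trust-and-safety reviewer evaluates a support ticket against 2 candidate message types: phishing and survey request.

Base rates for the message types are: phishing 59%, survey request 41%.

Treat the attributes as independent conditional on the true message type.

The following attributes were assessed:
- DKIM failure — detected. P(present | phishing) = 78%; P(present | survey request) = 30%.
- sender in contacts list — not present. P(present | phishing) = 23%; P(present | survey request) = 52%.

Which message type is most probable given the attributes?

Multiply each prior by the joint likelihood of the attribute pattern (using 1 − P(present | H) for each absent attribute):
  phishing: 0.59 × 0.78 × (1 − 0.23) = 0.35435
  survey request: 0.41 × 0.30 × (1 − 0.52) = 0.05904
Normalizing constant Z = 0.35435 + 0.05904 = 0.41339.
P(phishing | evidence) ≈ 0.35435 / 0.41339 ≈ 0.857
P(survey request | evidence) ≈ 0.05904 / 0.41339 ≈ 0.143
The largest is 0.857, so phishing is most probable.

phishing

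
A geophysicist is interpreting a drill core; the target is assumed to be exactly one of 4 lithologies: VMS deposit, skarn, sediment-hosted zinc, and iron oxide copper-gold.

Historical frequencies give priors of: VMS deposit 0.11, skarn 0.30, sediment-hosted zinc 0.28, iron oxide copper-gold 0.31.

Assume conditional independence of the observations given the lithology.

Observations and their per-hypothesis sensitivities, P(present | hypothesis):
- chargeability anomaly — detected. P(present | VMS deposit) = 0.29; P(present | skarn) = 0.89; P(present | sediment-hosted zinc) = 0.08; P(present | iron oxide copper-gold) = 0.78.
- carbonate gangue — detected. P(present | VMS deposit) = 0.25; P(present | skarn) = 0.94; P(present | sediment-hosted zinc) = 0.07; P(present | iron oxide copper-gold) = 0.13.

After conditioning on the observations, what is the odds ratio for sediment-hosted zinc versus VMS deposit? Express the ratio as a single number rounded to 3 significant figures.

0.197

Posterior odds equal prior odds times the likelihood ratio; only the two competing hypotheses matter.
  sediment-hosted zinc: 0.28 × 0.08 × 0.07 = 0.001568
  VMS deposit: 0.11 × 0.29 × 0.25 = 0.007975
Posterior odds = 0.001568 / 0.007975 ≈ 0.197.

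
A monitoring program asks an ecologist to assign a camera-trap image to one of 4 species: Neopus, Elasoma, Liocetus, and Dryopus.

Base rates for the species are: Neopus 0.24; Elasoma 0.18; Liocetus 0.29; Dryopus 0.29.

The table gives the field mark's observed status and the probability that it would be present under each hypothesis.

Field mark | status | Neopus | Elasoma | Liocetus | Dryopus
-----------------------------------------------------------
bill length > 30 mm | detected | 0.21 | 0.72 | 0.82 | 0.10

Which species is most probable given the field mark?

Liocetus

By Bayes' rule, the unnormalized weight for each hypothesis is prior × likelihood:
  Neopus: 0.24 × 0.21 = 0.0504
  Elasoma: 0.18 × 0.72 = 0.1296
  Liocetus: 0.29 × 0.82 = 0.2378
  Dryopus: 0.29 × 0.10 = 0.029
Normalizing constant Z = 0.0504 + 0.1296 + 0.2378 + 0.029 = 0.4468.
P(Neopus | evidence) ≈ 0.0504 / 0.4468 ≈ 0.113
P(Elasoma | evidence) ≈ 0.1296 / 0.4468 ≈ 0.290
P(Liocetus | evidence) ≈ 0.2378 / 0.4468 ≈ 0.532
P(Dryopus | evidence) ≈ 0.029 / 0.4468 ≈ 0.065
The largest is 0.532, so Liocetus is most probable.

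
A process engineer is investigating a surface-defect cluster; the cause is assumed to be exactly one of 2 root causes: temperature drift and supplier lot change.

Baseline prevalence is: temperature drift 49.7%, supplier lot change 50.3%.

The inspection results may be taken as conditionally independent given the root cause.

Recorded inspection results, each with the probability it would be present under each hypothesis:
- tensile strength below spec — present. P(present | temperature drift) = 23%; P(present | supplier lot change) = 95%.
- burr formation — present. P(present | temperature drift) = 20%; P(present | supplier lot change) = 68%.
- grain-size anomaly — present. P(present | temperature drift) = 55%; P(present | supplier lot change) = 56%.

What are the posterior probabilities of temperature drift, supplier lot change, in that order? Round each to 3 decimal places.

By Bayes' rule with conditional independence, the unnormalized weight for each hypothesis is prior × ∏ likelihoods:
  temperature drift: 0.497 × 0.23 × 0.20 × 0.55 = 0.012574
  supplier lot change: 0.503 × 0.95 × 0.68 × 0.56 = 0.18197
The unnormalized weights sum to 0.19454.
P(temperature drift | evidence) = 0.012574 / 0.19454 ≈ 0.065
P(supplier lot change | evidence) = 0.18197 / 0.19454 ≈ 0.935

0.065, 0.935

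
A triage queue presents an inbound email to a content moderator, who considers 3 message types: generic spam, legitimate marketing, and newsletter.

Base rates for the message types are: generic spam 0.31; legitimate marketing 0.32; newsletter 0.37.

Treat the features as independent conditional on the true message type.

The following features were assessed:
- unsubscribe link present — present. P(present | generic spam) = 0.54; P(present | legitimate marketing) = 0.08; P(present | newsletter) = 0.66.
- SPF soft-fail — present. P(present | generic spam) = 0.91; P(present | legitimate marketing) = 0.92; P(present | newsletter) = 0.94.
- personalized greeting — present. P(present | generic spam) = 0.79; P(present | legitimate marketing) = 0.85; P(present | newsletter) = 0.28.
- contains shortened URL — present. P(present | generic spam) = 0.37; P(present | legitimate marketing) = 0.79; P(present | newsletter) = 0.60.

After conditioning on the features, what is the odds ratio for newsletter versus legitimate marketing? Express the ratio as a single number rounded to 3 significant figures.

2.44

Unnormalized posterior weight (prior times the feature likelihoods) for each of the two hypotheses:
  newsletter: 0.37 × 0.66 × 0.94 × 0.28 × 0.60 = 0.038564
  legitimate marketing: 0.32 × 0.08 × 0.92 × 0.85 × 0.79 = 0.015815
Odds(newsletter : legitimate marketing) = 0.038564 / 0.015815 ≈ 2.44.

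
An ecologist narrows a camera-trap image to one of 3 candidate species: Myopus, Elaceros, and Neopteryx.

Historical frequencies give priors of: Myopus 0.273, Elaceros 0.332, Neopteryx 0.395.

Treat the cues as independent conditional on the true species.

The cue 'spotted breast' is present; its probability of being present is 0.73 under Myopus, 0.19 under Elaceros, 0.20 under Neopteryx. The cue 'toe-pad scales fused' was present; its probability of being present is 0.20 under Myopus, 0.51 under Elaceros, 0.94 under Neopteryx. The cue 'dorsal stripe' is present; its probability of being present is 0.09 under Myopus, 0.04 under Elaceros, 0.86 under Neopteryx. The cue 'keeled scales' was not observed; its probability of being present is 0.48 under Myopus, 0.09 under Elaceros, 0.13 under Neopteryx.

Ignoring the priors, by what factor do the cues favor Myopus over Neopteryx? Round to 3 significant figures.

The Bayes factor is the ratio of the joint likelihoods of the cue pattern under the two hypotheses (using 1 − P(present | H) for each absent cue).
  Myopus: 0.73 × 0.20 × 0.09 × (1 − 0.48) = 0.0068328
  Neopteryx: 0.20 × 0.94 × 0.86 × (1 − 0.13) = 0.14066
Bayes factor = 0.0068328 / 0.14066 ≈ 0.0486

0.0486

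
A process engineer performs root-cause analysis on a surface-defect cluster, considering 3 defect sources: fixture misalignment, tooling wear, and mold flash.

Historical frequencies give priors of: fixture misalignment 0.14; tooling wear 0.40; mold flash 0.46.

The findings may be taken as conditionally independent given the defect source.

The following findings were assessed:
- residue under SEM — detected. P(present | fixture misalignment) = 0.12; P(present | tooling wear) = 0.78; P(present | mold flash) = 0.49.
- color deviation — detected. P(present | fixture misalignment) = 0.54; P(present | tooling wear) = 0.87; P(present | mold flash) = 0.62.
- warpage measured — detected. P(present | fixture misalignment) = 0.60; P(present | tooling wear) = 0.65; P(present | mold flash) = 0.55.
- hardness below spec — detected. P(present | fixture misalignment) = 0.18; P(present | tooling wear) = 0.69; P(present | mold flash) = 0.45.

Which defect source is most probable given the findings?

tooling wear

Multiply each prior by the joint likelihood of the evidence pattern:
  fixture misalignment: 0.14 × 0.12 × 0.54 × 0.60 × 0.18 = 0.00097978
  tooling wear: 0.40 × 0.78 × 0.87 × 0.65 × 0.69 = 0.12174
  mold flash: 0.46 × 0.49 × 0.62 × 0.55 × 0.45 = 0.034588
Normalizing constant Z = 0.00097978 + 0.12174 + 0.034588 = 0.15731.
P(fixture misalignment | evidence) ≈ 0.00097978 / 0.15731 ≈ 0.006
P(tooling wear | evidence) ≈ 0.12174 / 0.15731 ≈ 0.774
P(mold flash | evidence) ≈ 0.034588 / 0.15731 ≈ 0.220
The largest is 0.774, so tooling wear is most probable.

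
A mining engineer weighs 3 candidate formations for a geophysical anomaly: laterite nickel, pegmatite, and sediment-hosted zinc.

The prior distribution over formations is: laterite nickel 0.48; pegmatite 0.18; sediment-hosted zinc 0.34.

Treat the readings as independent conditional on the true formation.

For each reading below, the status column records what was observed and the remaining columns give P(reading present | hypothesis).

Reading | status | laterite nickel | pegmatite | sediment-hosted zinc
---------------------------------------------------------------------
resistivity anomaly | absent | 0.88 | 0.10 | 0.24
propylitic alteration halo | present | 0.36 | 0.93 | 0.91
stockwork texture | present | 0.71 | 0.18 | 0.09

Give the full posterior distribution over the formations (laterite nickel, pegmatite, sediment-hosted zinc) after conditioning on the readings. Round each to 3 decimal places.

For each hypothesis, the unnormalized posterior weight is prior × product of the reading likelihoods (using 1 − P(present | H) for each absent reading):
  laterite nickel: 0.48 × (1 − 0.88) × 0.36 × 0.71 = 0.014723
  pegmatite: 0.18 × (1 − 0.10) × 0.93 × 0.18 = 0.027119
  sediment-hosted zinc: 0.34 × (1 − 0.24) × 0.91 × 0.09 = 0.021163
The unnormalized weights sum to 0.063004.
P(laterite nickel | evidence) = 0.014723 / 0.063004 ≈ 0.234
P(pegmatite | evidence) = 0.027119 / 0.063004 ≈ 0.430
P(sediment-hosted zinc | evidence) = 0.021163 / 0.063004 ≈ 0.336

0.234, 0.430, 0.336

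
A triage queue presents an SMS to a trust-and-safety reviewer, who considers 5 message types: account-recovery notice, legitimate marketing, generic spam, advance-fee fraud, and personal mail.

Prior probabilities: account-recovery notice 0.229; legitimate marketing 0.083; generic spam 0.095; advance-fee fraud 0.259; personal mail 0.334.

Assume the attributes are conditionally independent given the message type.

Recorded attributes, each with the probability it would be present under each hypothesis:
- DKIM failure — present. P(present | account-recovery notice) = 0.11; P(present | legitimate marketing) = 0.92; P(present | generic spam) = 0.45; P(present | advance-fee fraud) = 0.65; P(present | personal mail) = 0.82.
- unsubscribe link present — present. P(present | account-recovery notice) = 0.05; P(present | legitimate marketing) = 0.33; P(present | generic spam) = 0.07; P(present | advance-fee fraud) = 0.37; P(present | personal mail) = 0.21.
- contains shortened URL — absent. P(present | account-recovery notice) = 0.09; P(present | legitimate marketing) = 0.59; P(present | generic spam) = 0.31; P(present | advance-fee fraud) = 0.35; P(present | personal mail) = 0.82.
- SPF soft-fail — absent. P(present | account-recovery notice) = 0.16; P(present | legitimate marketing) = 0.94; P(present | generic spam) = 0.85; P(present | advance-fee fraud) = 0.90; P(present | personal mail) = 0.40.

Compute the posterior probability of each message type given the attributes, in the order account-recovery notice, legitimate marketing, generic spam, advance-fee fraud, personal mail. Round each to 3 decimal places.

0.079, 0.051, 0.025, 0.333, 0.511

Multiply each prior by the joint likelihood of the attribute pattern (using 1 − P(present | H) for each absent attribute):
  account-recovery notice: 0.229 × 0.11 × 0.05 × (1 − 0.09) × (1 − 0.16) = 0.00096276
  legitimate marketing: 0.083 × 0.92 × 0.33 × (1 − 0.59) × (1 − 0.94) = 0.00061989
  generic spam: 0.095 × 0.45 × 0.07 × (1 − 0.31) × (1 − 0.85) = 0.00030972
  advance-fee fraud: 0.259 × 0.65 × 0.37 × (1 − 0.35) × (1 − 0.90) = 0.0040488
  personal mail: 0.334 × 0.82 × 0.21 × (1 − 0.82) × (1 − 0.40) = 0.0062116
Normalizing constant Z = 0.00096276 + 0.00061989 + 0.00030972 + 0.0040488 + 0.0062116 = 0.012153.
P(account-recovery notice | evidence) = 0.00096276 / 0.012153 ≈ 0.079
P(legitimate marketing | evidence) = 0.00061989 / 0.012153 ≈ 0.051
P(generic spam | evidence) = 0.00030972 / 0.012153 ≈ 0.025
P(advance-fee fraud | evidence) = 0.0040488 / 0.012153 ≈ 0.333
P(personal mail | evidence) = 0.0062116 / 0.012153 ≈ 0.511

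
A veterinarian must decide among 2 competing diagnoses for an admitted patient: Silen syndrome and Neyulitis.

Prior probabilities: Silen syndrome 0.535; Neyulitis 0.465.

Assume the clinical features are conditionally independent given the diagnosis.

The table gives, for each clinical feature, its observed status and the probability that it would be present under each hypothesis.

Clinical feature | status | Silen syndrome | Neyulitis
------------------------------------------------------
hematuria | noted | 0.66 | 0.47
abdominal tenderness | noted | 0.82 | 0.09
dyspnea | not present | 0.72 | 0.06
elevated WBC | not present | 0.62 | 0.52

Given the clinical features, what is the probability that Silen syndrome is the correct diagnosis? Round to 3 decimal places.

0.776

Multiply each prior by the joint likelihood of the clinical feature pattern (using 1 − P(present | H) for each absent clinical feature):
  Silen syndrome: 0.535 × 0.66 × 0.82 × (1 − 0.72) × (1 − 0.62) = 0.030807
  Neyulitis: 0.465 × 0.47 × 0.09 × (1 − 0.06) × (1 − 0.52) = 0.0088749
Normalizing constant Z = 0.030807 + 0.0088749 = 0.039682.
P(Silen syndrome | evidence) = 0.030807 / 0.039682 ≈ 0.776.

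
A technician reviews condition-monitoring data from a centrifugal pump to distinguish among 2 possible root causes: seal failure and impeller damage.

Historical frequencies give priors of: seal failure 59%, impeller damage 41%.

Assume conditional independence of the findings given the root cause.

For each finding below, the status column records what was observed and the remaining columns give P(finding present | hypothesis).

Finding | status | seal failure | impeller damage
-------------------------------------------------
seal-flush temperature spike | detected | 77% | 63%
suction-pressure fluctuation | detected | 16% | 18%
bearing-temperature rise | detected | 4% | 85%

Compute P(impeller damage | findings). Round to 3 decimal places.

0.931

For each hypothesis, the unnormalized posterior weight is prior × product of the finding likelihoods:
  seal failure: 0.59 × 0.77 × 0.16 × 0.04 = 0.0029075
  impeller damage: 0.41 × 0.63 × 0.18 × 0.85 = 0.03952
Marginal likelihood of the evidence = 0.042427.
P(impeller damage | evidence) = 0.03952 / 0.042427 ≈ 0.931.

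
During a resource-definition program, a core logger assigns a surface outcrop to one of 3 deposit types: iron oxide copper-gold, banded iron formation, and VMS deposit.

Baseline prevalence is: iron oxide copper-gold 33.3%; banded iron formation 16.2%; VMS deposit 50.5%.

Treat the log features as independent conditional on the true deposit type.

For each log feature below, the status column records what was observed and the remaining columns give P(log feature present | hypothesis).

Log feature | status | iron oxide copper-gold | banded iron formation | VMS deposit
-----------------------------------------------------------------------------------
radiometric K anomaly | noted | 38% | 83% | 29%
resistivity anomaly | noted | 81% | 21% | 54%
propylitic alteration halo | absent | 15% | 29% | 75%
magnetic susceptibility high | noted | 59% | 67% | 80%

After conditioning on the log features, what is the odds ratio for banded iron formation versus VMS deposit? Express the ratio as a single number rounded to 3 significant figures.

0.849

Unnormalized posterior weight (prior times the log feature likelihoods) for each of the two hypotheses (using 1 − P(present | H) for each absent log feature):
  banded iron formation: 0.162 × 0.83 × 0.21 × (1 − 0.29) × 0.67 = 0.013432
  VMS deposit: 0.505 × 0.29 × 0.54 × (1 − 0.75) × 0.80 = 0.015817
Odds(banded iron formation : VMS deposit) = 0.013432 / 0.015817 ≈ 0.849.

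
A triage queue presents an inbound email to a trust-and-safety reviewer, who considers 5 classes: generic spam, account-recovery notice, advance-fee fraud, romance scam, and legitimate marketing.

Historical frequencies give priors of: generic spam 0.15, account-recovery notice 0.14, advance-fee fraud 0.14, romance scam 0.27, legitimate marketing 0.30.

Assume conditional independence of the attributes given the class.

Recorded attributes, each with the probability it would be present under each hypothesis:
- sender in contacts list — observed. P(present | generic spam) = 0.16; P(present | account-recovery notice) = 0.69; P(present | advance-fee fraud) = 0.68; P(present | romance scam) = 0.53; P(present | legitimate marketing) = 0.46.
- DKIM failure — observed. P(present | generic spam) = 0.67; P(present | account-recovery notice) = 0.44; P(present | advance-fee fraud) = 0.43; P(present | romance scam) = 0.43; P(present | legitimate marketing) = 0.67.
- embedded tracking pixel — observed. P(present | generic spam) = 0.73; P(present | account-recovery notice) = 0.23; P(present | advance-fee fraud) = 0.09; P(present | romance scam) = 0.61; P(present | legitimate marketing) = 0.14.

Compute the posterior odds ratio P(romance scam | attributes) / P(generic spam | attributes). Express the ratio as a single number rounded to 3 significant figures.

3.20

Unnormalized posterior weight (prior times the attribute likelihoods) for each of the two hypotheses:
  romance scam: 0.27 × 0.53 × 0.43 × 0.61 = 0.037535
  generic spam: 0.15 × 0.16 × 0.67 × 0.73 = 0.011738
Odds(romance scam : generic spam) = 0.037535 / 0.011738 ≈ 3.20.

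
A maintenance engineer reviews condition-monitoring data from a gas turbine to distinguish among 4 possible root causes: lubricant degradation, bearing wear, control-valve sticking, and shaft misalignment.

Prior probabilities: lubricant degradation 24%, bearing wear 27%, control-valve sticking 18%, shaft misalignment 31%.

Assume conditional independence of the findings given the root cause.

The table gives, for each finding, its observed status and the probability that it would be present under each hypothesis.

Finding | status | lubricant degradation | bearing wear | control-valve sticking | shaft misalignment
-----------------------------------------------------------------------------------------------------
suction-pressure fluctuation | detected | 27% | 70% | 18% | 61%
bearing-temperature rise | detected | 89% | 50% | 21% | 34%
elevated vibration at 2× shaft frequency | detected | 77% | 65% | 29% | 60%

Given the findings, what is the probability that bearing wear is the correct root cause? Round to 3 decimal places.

0.420

By Bayes' rule with conditional independence, the unnormalized weight for each hypothesis is prior × ∏ likelihoods:
  lubricant degradation: 0.24 × 0.27 × 0.89 × 0.77 = 0.044407
  bearing wear: 0.27 × 0.70 × 0.50 × 0.65 = 0.061425
  control-valve sticking: 0.18 × 0.18 × 0.21 × 0.29 = 0.0019732
  shaft misalignment: 0.31 × 0.61 × 0.34 × 0.60 = 0.038576
The unnormalized weights sum to 0.14638.
P(bearing wear | evidence) = 0.061425 / 0.14638 ≈ 0.420.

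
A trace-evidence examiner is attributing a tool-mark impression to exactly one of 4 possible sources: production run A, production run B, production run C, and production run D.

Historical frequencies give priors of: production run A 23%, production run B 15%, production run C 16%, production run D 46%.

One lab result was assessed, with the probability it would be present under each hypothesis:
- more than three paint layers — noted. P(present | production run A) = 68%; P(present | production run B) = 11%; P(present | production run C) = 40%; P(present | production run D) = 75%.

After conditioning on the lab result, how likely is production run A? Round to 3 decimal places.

By Bayes' rule, the unnormalized weight for each hypothesis is prior × likelihood:
  production run A: 0.23 × 0.68 = 0.1564
  production run B: 0.15 × 0.11 = 0.0165
  production run C: 0.16 × 0.40 = 0.064
  production run D: 0.46 × 0.75 = 0.345
Normalizing constant Z = 0.1564 + 0.0165 + 0.064 + 0.345 = 0.5819.
P(production run A | evidence) = 0.1564 / 0.5819 ≈ 0.269.

0.269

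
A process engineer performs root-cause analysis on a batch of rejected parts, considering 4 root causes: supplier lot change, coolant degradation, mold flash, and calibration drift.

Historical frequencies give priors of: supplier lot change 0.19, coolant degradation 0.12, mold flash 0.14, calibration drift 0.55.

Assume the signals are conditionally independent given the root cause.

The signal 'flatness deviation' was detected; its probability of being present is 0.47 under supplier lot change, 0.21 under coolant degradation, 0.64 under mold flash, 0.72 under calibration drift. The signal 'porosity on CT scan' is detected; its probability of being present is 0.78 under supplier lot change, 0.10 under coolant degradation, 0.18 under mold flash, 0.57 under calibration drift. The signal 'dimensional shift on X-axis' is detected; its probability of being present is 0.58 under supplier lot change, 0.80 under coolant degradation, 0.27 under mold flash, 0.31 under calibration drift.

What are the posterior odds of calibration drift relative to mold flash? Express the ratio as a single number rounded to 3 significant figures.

Posterior odds equal prior odds times the likelihood ratio; only the two competing hypotheses matter.
  calibration drift: 0.55 × 0.72 × 0.57 × 0.31 = 0.069973
  mold flash: 0.14 × 0.64 × 0.18 × 0.27 = 0.0043546
Odds(calibration drift : mold flash) = 0.069973 / 0.0043546 ≈ 16.1.

16.1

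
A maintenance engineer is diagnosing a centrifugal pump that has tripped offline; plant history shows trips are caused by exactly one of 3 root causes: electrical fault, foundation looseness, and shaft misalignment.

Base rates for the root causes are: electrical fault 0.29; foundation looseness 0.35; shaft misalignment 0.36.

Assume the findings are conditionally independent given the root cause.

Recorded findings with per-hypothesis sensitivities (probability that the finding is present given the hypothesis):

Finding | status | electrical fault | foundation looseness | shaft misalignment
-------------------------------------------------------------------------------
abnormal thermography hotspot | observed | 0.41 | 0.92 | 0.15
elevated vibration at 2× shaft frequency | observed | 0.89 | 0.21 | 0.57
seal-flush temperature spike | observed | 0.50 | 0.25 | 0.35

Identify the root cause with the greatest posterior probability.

electrical fault

By Bayes' rule with conditional independence, the unnormalized weight for each hypothesis is prior × ∏ likelihoods:
  electrical fault: 0.29 × 0.41 × 0.89 × 0.50 = 0.05291
  foundation looseness: 0.35 × 0.92 × 0.21 × 0.25 = 0.016905
  shaft misalignment: 0.36 × 0.15 × 0.57 × 0.35 = 0.010773
The unnormalized weights sum to 0.080588.
P(electrical fault | evidence) ≈ 0.05291 / 0.080588 ≈ 0.657
P(foundation looseness | evidence) ≈ 0.016905 / 0.080588 ≈ 0.210
P(shaft misalignment | evidence) ≈ 0.010773 / 0.080588 ≈ 0.134
The largest is 0.657, so electrical fault is most probable.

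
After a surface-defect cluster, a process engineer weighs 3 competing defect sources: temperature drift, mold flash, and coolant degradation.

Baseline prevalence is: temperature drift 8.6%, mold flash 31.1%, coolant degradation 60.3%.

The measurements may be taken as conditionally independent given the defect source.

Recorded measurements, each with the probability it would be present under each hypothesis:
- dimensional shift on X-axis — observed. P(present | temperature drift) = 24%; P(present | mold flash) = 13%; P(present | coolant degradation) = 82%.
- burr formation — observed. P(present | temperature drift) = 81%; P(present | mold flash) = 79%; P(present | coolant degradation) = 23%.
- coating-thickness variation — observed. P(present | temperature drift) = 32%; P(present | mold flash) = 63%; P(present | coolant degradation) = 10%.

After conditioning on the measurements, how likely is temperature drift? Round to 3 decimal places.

For each hypothesis, the unnormalized posterior weight is prior × product of the measurement likelihoods:
  temperature drift: 0.086 × 0.24 × 0.81 × 0.32 = 0.0053499
  mold flash: 0.311 × 0.13 × 0.79 × 0.63 = 0.020122
  coolant degradation: 0.603 × 0.82 × 0.23 × 0.10 = 0.011373
Normalizing constant Z = 0.0053499 + 0.020122 + 0.011373 = 0.036844.
P(temperature drift | evidence) = 0.0053499 / 0.036844 ≈ 0.145.

0.145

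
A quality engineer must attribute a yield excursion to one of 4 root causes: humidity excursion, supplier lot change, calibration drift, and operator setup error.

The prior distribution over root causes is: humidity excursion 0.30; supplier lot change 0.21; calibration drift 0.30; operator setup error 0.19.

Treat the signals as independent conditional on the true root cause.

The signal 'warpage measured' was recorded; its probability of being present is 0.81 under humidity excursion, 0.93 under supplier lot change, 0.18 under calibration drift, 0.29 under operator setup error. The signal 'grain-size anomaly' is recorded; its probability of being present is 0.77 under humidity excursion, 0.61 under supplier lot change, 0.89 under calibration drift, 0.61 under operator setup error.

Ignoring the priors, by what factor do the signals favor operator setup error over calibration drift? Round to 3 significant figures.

1.10

The Bayes factor is the ratio of the joint likelihoods of the signal pattern under the two hypotheses.
  operator setup error: 0.29 × 0.61 = 0.1769
  calibration drift: 0.18 × 0.89 = 0.1602
Bayes factor = 0.1769 / 0.1602 ≈ 1.10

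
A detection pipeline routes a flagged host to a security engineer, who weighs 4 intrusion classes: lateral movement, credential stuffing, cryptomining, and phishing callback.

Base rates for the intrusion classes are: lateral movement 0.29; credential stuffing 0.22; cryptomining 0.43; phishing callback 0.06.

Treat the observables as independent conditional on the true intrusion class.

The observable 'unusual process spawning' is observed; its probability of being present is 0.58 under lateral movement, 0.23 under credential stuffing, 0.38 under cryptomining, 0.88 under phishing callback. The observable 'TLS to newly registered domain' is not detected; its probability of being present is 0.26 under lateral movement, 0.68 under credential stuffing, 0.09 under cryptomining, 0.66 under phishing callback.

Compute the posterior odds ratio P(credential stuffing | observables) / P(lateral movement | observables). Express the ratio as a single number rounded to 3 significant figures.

Posterior odds equal prior odds times the likelihood ratio; only the two competing hypotheses matter (using 1 − P(present | H) for each absent observable).
  credential stuffing: 0.22 × 0.23 × (1 − 0.68) = 0.016192
  lateral movement: 0.29 × 0.58 × (1 − 0.26) = 0.12447
Posterior odds = 0.016192 / 0.12447 ≈ 0.130.

0.130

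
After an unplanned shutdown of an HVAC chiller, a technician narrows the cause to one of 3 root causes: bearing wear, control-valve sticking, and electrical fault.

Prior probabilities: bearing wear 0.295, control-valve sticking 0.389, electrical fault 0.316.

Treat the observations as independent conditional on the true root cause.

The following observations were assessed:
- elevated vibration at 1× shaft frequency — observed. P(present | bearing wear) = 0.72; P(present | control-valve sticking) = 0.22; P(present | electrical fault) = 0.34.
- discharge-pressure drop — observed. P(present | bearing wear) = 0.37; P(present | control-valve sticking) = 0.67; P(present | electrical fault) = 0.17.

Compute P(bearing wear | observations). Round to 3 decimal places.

By Bayes' rule with conditional independence, the unnormalized weight for each hypothesis is prior × ∏ likelihoods:
  bearing wear: 0.295 × 0.72 × 0.37 = 0.078588
  control-valve sticking: 0.389 × 0.22 × 0.67 = 0.057339
  electrical fault: 0.316 × 0.34 × 0.17 = 0.018265
The unnormalized weights sum to 0.15419.
P(bearing wear | evidence) = 0.078588 / 0.15419 ≈ 0.510.

0.510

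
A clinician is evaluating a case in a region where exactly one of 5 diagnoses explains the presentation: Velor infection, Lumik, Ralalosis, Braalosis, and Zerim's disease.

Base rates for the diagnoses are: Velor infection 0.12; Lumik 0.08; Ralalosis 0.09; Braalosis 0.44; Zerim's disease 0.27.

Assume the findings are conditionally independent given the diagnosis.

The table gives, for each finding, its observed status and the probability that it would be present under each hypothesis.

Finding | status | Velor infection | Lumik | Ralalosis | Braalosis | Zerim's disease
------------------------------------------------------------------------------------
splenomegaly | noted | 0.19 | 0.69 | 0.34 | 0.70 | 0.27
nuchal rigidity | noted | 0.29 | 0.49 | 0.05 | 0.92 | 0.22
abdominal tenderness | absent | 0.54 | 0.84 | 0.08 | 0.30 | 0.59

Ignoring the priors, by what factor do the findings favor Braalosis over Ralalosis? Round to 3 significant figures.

The Bayes factor is the ratio of the joint likelihoods of the evidence pattern under the two hypotheses (using 1 − P(present | H) for each absent finding).
  Braalosis: 0.70 × 0.92 × (1 − 0.30) = 0.4508
  Ralalosis: 0.34 × 0.05 × (1 − 0.08) = 0.01564
Bayes factor = 0.4508 / 0.01564 ≈ 28.8

28.8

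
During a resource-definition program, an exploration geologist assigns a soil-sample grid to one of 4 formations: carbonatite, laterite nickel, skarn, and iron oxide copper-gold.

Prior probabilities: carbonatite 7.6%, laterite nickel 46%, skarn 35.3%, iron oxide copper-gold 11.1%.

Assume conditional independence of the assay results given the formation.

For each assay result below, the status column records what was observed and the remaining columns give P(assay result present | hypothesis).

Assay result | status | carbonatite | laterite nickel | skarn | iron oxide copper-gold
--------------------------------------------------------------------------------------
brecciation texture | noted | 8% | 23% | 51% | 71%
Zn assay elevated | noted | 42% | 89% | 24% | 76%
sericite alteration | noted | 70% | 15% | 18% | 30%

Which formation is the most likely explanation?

iron oxide copper-gold

Multiply each prior by the joint likelihood of the assay result pattern:
  carbonatite: 0.076 × 0.08 × 0.42 × 0.70 = 0.0017875
  laterite nickel: 0.460 × 0.23 × 0.89 × 0.15 = 0.014124
  skarn: 0.353 × 0.51 × 0.24 × 0.18 = 0.0077773
  iron oxide copper-gold: 0.111 × 0.71 × 0.76 × 0.30 = 0.017969
Normalizing constant Z = 0.0017875 + 0.014124 + 0.0077773 + 0.017969 = 0.041658.
P(carbonatite | evidence) ≈ 0.0017875 / 0.041658 ≈ 0.043
P(laterite nickel | evidence) ≈ 0.014124 / 0.041658 ≈ 0.339
P(skarn | evidence) ≈ 0.0077773 / 0.041658 ≈ 0.187
P(iron oxide copper-gold | evidence) ≈ 0.017969 / 0.041658 ≈ 0.431
The largest is 0.431, so iron oxide copper-gold is most probable.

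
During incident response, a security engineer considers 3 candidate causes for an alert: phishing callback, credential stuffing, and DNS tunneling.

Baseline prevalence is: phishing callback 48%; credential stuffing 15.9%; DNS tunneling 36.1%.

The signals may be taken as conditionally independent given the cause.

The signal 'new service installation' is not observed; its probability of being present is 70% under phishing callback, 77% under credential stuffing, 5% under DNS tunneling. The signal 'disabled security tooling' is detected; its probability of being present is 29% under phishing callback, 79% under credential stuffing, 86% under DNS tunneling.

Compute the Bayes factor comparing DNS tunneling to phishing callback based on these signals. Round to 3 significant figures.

9.39

The Bayes factor is the ratio of the joint likelihoods of the signal pattern under the two hypotheses (using 1 − P(present | H) for each absent signal).
  DNS tunneling: (1 − 0.05) × 0.86 = 0.817
  phishing callback: (1 − 0.70) × 0.29 = 0.087
Bayes factor = 0.817 / 0.087 ≈ 9.39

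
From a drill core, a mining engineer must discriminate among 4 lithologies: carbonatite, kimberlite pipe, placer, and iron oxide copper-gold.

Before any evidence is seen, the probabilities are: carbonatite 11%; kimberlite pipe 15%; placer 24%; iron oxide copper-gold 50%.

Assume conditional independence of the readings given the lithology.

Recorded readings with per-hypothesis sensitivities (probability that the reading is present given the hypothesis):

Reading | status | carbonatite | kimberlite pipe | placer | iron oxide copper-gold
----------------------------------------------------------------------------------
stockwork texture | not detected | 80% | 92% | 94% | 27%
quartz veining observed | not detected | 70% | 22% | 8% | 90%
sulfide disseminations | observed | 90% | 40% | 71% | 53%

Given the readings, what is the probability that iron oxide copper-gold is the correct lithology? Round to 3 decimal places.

For each hypothesis, the unnormalized posterior weight is prior × product of the reading likelihoods (using 1 − P(present | H) for each absent reading):
  carbonatite: 0.11 × (1 − 0.80) × (1 − 0.70) × 0.90 = 0.00594
  kimberlite pipe: 0.15 × (1 − 0.92) × (1 − 0.22) × 0.40 = 0.003744
  placer: 0.24 × (1 − 0.94) × (1 − 0.08) × 0.71 = 0.0094061
  iron oxide copper-gold: 0.50 × (1 − 0.27) × (1 − 0.90) × 0.53 = 0.019345
The unnormalized weights sum to 0.038435.
P(iron oxide copper-gold | evidence) = 0.019345 / 0.038435 ≈ 0.503.

0.503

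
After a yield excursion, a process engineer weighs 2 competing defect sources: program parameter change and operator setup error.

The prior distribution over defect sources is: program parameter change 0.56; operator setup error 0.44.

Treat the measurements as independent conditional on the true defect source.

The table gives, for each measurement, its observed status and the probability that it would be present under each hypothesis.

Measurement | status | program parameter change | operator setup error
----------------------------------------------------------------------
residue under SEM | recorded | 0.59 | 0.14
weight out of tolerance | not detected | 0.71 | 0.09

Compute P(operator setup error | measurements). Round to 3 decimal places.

For each hypothesis, the unnormalized posterior weight is prior × product of the measurement likelihoods (using 1 − P(present | H) for each absent measurement):
  program parameter change: 0.56 × 0.59 × (1 − 0.71) = 0.095816
  operator setup error: 0.44 × 0.14 × (1 − 0.09) = 0.056056
The unnormalized weights sum to 0.15187.
P(operator setup error | evidence) = 0.056056 / 0.15187 ≈ 0.369.

0.369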